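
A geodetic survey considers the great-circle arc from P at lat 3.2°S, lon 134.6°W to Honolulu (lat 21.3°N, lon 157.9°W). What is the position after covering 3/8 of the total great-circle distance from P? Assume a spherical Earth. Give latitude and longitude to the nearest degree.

≈ lat 6°N, lon 143°W

Convert each endpoint to a unit vector on the sphere (x = cos φ cos λ, y = cos φ sin λ, z = sin φ).
The central angle between the endpoints is δ = arccos(p₁·p₂) ≈ 0.584 rad (33.5°).
Interpolate at f = 3/8 with slerp weights a = sin((1−f)δ)/sin δ ≈ 0.647, b = sin(fδ)/sin δ ≈ 0.394.
p = a·p₁ + b·p₂ ≈ (-0.794, -0.598, 0.107); φ = arcsin(p_z) ≈ 6.14°, λ = atan2(p_y, p_x) ≈ -143.00°.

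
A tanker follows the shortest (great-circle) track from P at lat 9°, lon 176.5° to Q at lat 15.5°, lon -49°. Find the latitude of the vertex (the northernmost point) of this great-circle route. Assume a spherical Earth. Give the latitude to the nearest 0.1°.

≈ 29.6°

The great circle lies in the plane with unit normal n̂ = (p₁ × p₂)/|p₁ × p₂|.
Here n̂_z ≈ +0.870; the vertex latitude is φ_max = arccos|n̂_z| ≈ 29.6°.
Check via Clairaut: cos φ_max = |cos φ₁| · sin C = cos(9.0°)·sin(61.7°) ≈ 0.870, again giving ≈ 29.6°.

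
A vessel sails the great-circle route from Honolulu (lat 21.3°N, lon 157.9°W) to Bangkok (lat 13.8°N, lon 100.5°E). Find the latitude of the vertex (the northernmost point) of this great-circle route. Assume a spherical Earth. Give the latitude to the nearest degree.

≈ 27°N

The great circle lies in the plane with unit normal n̂ = (p₁ × p₂)/|p₁ × p₂|.
Here n̂_z ≈ -0.890; the vertex latitude is φ_max = arccos|n̂_z| ≈ 27.1°.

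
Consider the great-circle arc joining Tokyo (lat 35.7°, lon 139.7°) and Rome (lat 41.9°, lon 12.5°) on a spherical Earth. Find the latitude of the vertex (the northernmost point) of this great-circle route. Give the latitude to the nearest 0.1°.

The great circle lies in the plane with unit normal n̂ = (p₁ × p₂)/|p₁ × p₂|.
Here n̂_z ≈ -0.482; the vertex latitude is φ_max = arccos|n̂_z| ≈ 61.2°.

≈ 61.2°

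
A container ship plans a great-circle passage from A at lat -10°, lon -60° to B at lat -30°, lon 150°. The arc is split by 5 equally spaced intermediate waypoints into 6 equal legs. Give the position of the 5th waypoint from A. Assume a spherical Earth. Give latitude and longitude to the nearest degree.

≈ lat -45°, lon 170°

Convert each endpoint to a unit vector on the sphere (x = cos φ cos λ, y = cos φ sin λ, z = sin φ).
The central angle between the endpoints is δ = arccos(p₁·p₂) ≈ 2.281 rad (130.7°).
Interpolate at f = 5/6 with slerp weights a = sin((1−f)δ)/sin δ ≈ 0.489, b = sin(fδ)/sin δ ≈ 1.247.
p = a·p₁ + b·p₂ ≈ (-0.695, 0.123, -0.709); φ = arcsin(p_z) ≈ -45.13°, λ = atan2(p_y, p_x) ≈ 169.97°.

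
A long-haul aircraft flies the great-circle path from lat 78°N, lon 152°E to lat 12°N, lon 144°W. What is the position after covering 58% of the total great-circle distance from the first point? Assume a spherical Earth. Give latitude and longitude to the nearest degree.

≈ lat 42°N, lon 152°W

Convert each endpoint to a unit vector on the sphere (x = cos φ cos λ, y = cos φ sin λ, z = sin φ).
The central angle between the endpoints is δ = arccos(p₁·p₂) ≈ 1.274 rad (73.0°).
Interpolate at f = 0.58 with slerp weights a = sin((1−f)δ)/sin δ ≈ 0.533, b = sin(fδ)/sin δ ≈ 0.704.
p = a·p₁ + b·p₂ ≈ (-0.655, -0.353, 0.668); φ = arcsin(p_z) ≈ 41.91°, λ = atan2(p_y, p_x) ≈ -151.69°.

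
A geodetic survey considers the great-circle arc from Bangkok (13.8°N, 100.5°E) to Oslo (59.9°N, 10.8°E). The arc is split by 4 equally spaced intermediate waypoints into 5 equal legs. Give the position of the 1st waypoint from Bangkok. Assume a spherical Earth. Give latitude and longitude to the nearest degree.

≈ 27°N, 92°E

The haversine formula gives a central angle δ ≈ 1.360 rad (77.9°) between the endpoints.
Interpolate at f = 1/5 with slerp weights a = sin((1−f)δ)/sin δ ≈ 0.906, b = sin(fδ)/sin δ ≈ 0.275.
p = a·p₁ + b·p₂ ≈ (-0.025, 0.891, 0.454); φ = arcsin(p_z) ≈ 26.99°, λ = atan2(p_y, p_x) ≈ 91.60°.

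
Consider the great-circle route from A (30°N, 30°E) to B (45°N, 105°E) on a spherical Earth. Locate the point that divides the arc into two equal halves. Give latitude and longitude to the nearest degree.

≈ (44°N, 63°E)

Convert each endpoint to a unit vector on the sphere (x = cos φ cos λ, y = cos φ sin λ, z = sin φ).
The central angle between the endpoints is δ = arccos(p₁·p₂) ≈ 1.033 rad (59.2°).
Interpolate at f = 1/2 with slerp weights a = sin((1−f)δ)/sin δ ≈ 0.575, b = sin(fδ)/sin δ ≈ 0.575.
p = a·p₁ + b·p₂ ≈ (0.326, 0.642, 0.694); φ = arcsin(p_z) ≈ 43.96°, λ = atan2(p_y, p_x) ≈ 63.07°.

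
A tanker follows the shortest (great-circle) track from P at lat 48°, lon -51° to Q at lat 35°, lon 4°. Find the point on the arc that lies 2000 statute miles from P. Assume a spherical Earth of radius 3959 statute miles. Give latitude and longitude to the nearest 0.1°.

≈ lat 41.8°, lon -10.6°

Convert each endpoint to a unit vector on the sphere (x = cos φ cos λ, y = cos φ sin λ, z = sin φ).
The central angle between the endpoints is δ = arccos(p₁·p₂) ≈ 0.737 rad (42.2°). The total great-circle distance is δ·R ≈ 0.737 × 3959 ≈ 2917 mi, so the target fraction is f = 2000/2917 ≈ 0.686.
Interpolate at f ≈ 0.686 with slerp weights a = sin((1−f)δ)/sin δ ≈ 0.342, b = sin(fδ)/sin δ ≈ 0.720.
p = a·p₁ + b·p₂ ≈ (0.732, -0.136, 0.667); φ = arcsin(p_z) ≈ 41.84°, λ = atan2(p_y, p_x) ≈ -10.56°.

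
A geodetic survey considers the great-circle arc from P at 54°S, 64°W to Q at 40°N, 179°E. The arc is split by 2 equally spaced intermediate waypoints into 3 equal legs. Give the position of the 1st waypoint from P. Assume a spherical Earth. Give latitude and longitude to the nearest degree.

From cos δ = sin φ₁ sin φ₂ + cos φ₁ cos φ₂ cos Δλ, the central angle is δ ≈ 2.381 rad (136.4°).
Interpolate at f = 1/3 with slerp weights a = sin((1−f)δ)/sin δ ≈ 1.450, b = sin(fδ)/sin δ ≈ 1.034.
p = a·p₁ + b·p₂ ≈ (-0.418, -0.752, -0.509); φ = arcsin(p_z) ≈ -30.58°, λ = atan2(p_y, p_x) ≈ -119.08°.

≈ 31°S, 119°W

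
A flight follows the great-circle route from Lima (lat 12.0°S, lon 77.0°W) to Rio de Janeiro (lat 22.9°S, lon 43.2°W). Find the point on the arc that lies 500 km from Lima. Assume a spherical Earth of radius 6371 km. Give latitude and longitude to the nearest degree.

Convert each endpoint to a unit vector on the sphere (x = cos φ cos λ, y = cos φ sin λ, z = sin φ).
The central angle between the endpoints is δ = arccos(p₁·p₂) ≈ 0.592 rad (33.9°). The total great-circle distance is δ·R ≈ 0.592 × 6371 ≈ 3773 km, so the target fraction is f = 500/3773 ≈ 0.133.
Interpolate at f ≈ 0.133 with slerp weights a = sin((1−f)δ)/sin δ ≈ 0.880, b = sin(fδ)/sin δ ≈ 0.140.
p = a·p₁ + b·p₂ ≈ (0.288, -0.928, -0.238); φ = arcsin(p_z) ≈ -13.75°, λ = atan2(p_y, p_x) ≈ -72.75°.

≈ lat 14°S, lon 73°W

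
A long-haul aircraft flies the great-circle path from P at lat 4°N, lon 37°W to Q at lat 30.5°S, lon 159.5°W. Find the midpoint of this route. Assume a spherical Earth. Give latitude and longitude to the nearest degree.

Write both endpoints as unit vectors p₁, p₂ with components (cos φ cos λ, cos φ sin λ, sin φ).
The central angle between the endpoints is δ = arccos(p₁·p₂) ≈ 2.091 rad (119.8°).
Interpolate at f = 1/2 with slerp weights a = sin((1−f)δ)/sin δ ≈ 0.997, b = sin(fδ)/sin δ ≈ 0.997.
p = a·p₁ + b·p₂ ≈ (-0.010, -0.900, -0.437); φ = arcsin(p_z) ≈ -25.89°, λ = atan2(p_y, p_x) ≈ -90.66°.

≈ lat 26°S, lon 91°W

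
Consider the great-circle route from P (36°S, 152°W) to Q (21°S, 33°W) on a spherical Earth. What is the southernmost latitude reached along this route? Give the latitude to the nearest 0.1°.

≈ 48.0°S

The great circle lies in the plane with unit normal n̂ = (p₁ × p₂)/|p₁ × p₂|.
Here n̂_z ≈ +0.669; the vertex latitude is φ_max = arccos|n̂_z| ≈ 48.0°.
Check via Clairaut: cos φ_max = |cos φ₁| · sin C = cos(36.0°)·sin(124.3°) ≈ 0.669, again giving ≈ 48.0°.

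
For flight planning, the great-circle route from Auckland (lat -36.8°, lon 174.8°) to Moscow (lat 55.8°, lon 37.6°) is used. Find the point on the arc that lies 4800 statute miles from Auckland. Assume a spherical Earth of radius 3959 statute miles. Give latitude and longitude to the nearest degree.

The haversine formula gives a central angle δ ≈ 2.542 rad (145.7°) between the endpoints. The total great-circle distance is δ·R ≈ 2.542 × 3959 ≈ 10065 mi, so the target fraction is f = 4800/10065 ≈ 0.477.
Interpolate at f ≈ 0.477 with slerp weights a = sin((1−f)δ)/sin δ ≈ 1.721, b = sin(fδ)/sin δ ≈ 1.660.
p = a·p₁ + b·p₂ ≈ (-0.633, 0.694, 0.342); φ = arcsin(p_z) ≈ 19.99°, λ = atan2(p_y, p_x) ≈ 132.38°.

≈ lat 20°, lon 132°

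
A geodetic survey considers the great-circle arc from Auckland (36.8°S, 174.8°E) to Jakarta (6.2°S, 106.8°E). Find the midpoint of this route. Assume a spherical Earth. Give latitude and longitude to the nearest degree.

Convert each endpoint to a unit vector on the sphere (x = cos φ cos λ, y = cos φ sin λ, z = sin φ).
The central angle between the endpoints is δ = arccos(p₁·p₂) ≈ 1.199 rad (68.7°).
Interpolate at f = 1/2 with slerp weights a = sin((1−f)δ)/sin δ ≈ 0.606, b = sin(fδ)/sin δ ≈ 0.606.
p = a·p₁ + b·p₂ ≈ (-0.657, 0.620, -0.428); φ = arcsin(p_z) ≈ -25.36°, λ = atan2(p_y, p_x) ≈ 136.64°.

≈ 25°S, 137°E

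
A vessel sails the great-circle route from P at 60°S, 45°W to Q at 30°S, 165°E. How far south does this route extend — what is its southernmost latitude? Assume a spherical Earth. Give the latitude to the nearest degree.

The great circle lies in the plane with unit normal n̂ = (p₁ × p₂)/|p₁ × p₂|.
Here n̂_z ≈ -0.217; the vertex latitude is φ_max = arccos|n̂_z| ≈ 77.5°.
Check via Clairaut: cos φ_max = |cos φ₁| · sin C = cos(60.0°)·sin(154.3°) ≈ 0.217, again giving ≈ 77.5°.

≈ 77°S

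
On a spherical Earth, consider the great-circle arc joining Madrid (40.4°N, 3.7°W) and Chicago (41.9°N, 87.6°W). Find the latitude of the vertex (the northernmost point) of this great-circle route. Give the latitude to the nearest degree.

The great circle lies in the plane with unit normal n̂ = (p₁ × p₂)/|p₁ × p₂|.
Here n̂_z ≈ -0.648; the vertex latitude is φ_max = arccos|n̂_z| ≈ 49.6°.
Check via Clairaut: cos φ_max = |cos φ₁| · sin C = cos(40.4°)·sin(58.3°) ≈ 0.648, again giving ≈ 49.6°.

≈ 50°N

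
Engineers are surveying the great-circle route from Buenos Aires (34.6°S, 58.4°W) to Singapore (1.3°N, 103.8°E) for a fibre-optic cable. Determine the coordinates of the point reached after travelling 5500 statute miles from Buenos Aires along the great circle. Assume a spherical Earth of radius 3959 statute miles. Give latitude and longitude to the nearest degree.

≈ 53°S, 65°E

Convert each endpoint to a unit vector on the sphere (x = cos φ cos λ, y = cos φ sin λ, z = sin φ).
The central angle between the endpoints is δ = arccos(p₁·p₂) ≈ 2.492 rad (142.8°). The total great-circle distance is δ·R ≈ 2.492 × 3959 ≈ 9866 mi, so the target fraction is f = 5500/9866 ≈ 0.557.
Interpolate at f ≈ 0.557 with slerp weights a = sin((1−f)δ)/sin δ ≈ 1.476, b = sin(fδ)/sin δ ≈ 1.626.
p = a·p₁ + b·p₂ ≈ (0.249, 0.544, -0.801); φ = arcsin(p_z) ≈ -53.24°, λ = atan2(p_y, p_x) ≈ 65.45°.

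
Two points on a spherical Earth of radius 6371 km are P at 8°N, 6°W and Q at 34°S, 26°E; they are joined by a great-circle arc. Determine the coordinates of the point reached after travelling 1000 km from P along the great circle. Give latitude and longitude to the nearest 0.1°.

≈ 0.5°N, 1.0°W

The haversine formula gives a central angle δ ≈ 0.904 rad (51.8°) between the endpoints. The total great-circle distance is δ·R ≈ 0.904 × 6371 ≈ 5760 km, so the target fraction is f = 1000/5760 ≈ 0.174.
Interpolate at f ≈ 0.174 with slerp weights a = sin((1−f)δ)/sin δ ≈ 0.865, b = sin(fδ)/sin δ ≈ 0.199.
p = a·p₁ + b·p₂ ≈ (1.000, -0.017, 0.009); φ = arcsin(p_z) ≈ 0.52°, λ = atan2(p_y, p_x) ≈ -0.99°.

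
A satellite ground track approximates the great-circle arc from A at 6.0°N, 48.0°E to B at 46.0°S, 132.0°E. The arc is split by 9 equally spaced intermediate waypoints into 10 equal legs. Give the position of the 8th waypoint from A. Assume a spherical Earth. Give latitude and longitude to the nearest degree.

Write both endpoints as unit vectors p₁, p₂ with components (cos φ cos λ, cos φ sin λ, sin φ).
The central angle between the endpoints is δ = arccos(p₁·p₂) ≈ 1.574 rad (90.2°).
Interpolate at f = 8/10 with slerp weights a = sin((1−f)δ)/sin δ ≈ 0.310, b = sin(fδ)/sin δ ≈ 0.952.
p = a·p₁ + b·p₂ ≈ (-0.236, 0.720, -0.652); φ = arcsin(p_z) ≈ -40.72°, λ = atan2(p_y, p_x) ≈ 108.17°.

≈ 41°S, 108°E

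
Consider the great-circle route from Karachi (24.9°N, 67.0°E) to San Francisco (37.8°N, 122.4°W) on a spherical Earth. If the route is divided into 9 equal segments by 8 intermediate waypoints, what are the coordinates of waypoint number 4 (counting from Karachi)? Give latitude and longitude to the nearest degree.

≈ 75°N, 93°E

Write both endpoints as unit vectors p₁, p₂ with components (cos φ cos λ, cos φ sin λ, sin φ).
The central angle between the endpoints is δ = arccos(p₁·p₂) ≈ 2.036 rad (116.7°).
Interpolate at f = 4/9 with slerp weights a = sin((1−f)δ)/sin δ ≈ 1.013, b = sin(fδ)/sin δ ≈ 0.880.
p = a·p₁ + b·p₂ ≈ (-0.014, 0.258, 0.966); φ = arcsin(p_z) ≈ 75.00°, λ = atan2(p_y, p_x) ≈ 93.04°.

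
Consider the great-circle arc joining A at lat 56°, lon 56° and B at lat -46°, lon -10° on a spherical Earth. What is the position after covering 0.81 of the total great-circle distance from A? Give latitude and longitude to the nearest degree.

≈ lat -27°, lon 4°

Convert each endpoint to a unit vector on the sphere (x = cos φ cos λ, y = cos φ sin λ, z = sin φ).
The central angle between the endpoints is δ = arccos(p₁·p₂) ≈ 2.025 rad (116.0°).
Interpolate at f = 0.81 with slerp weights a = sin((1−f)δ)/sin δ ≈ 0.418, b = sin(fδ)/sin δ ≈ 1.110.
p = a·p₁ + b·p₂ ≈ (0.890, 0.060, -0.452); φ = arcsin(p_z) ≈ -26.89°, λ = atan2(p_y, p_x) ≈ 3.84°.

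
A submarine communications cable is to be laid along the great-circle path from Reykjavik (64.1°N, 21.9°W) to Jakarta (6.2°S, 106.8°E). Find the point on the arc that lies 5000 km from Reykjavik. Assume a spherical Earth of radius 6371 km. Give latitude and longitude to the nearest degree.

Convert each endpoint to a unit vector on the sphere (x = cos φ cos λ, y = cos φ sin λ, z = sin φ).
The central angle between the endpoints is δ = arccos(p₁·p₂) ≈ 1.948 rad (111.6°). The total great-circle distance is δ·R ≈ 1.948 × 6371 ≈ 12413 km, so the target fraction is f = 5000/12413 ≈ 0.403.
Interpolate at f ≈ 0.403 with slerp weights a = sin((1−f)δ)/sin δ ≈ 0.988, b = sin(fδ)/sin δ ≈ 0.760.
p = a·p₁ + b·p₂ ≈ (0.182, 0.563, 0.806); φ = arcsin(p_z) ≈ 53.75°, λ = atan2(p_y, p_x) ≈ 72.08°.

≈ (54°N, 72°E)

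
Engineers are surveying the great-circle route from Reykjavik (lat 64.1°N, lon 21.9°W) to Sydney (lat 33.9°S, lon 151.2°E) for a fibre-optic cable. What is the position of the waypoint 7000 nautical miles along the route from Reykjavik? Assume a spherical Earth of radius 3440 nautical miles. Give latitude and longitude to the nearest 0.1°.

The haversine formula gives a central angle δ ≈ 2.609 rad (149.5°) between the endpoints. The total great-circle distance is δ·R ≈ 2.609 × 3440 ≈ 8976 nmi, so the target fraction is f = 7000/8976 ≈ 0.780.
Interpolate at f ≈ 0.780 with slerp weights a = sin((1−f)δ)/sin δ ≈ 1.071, b = sin(fδ)/sin δ ≈ 1.762.
p = a·p₁ + b·p₂ ≈ (-0.848, 0.530, -0.020); φ = arcsin(p_z) ≈ -1.13°, λ = atan2(p_y, p_x) ≈ 147.98°.

≈ lat 1.1°S, lon 148.0°E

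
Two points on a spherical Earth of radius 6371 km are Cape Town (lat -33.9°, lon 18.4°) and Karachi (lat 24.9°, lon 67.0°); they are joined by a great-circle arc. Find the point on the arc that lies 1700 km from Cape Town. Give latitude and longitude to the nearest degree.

≈ lat -23°, lon 30°

The haversine formula gives a central angle δ ≈ 1.305 rad (74.7°) between the endpoints. The total great-circle distance is δ·R ≈ 1.305 × 6371 ≈ 8312 km, so the target fraction is f = 1700/8312 ≈ 0.205.
Interpolate at f ≈ 0.205 with slerp weights a = sin((1−f)δ)/sin δ ≈ 0.893, b = sin(fδ)/sin δ ≈ 0.273.
p = a·p₁ + b·p₂ ≈ (0.800, 0.462, -0.383); φ = arcsin(p_z) ≈ -22.51°, λ = atan2(p_y, p_x) ≈ 30.01°.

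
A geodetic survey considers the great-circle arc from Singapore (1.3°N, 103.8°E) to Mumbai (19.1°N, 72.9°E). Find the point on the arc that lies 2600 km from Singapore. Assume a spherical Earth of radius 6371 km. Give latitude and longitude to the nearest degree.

From cos δ = sin φ₁ sin φ₂ + cos φ₁ cos φ₂ cos Δλ, the central angle is δ ≈ 0.613 rad (35.1°). The total great-circle distance is δ·R ≈ 0.613 × 6371 ≈ 3904 km, so the target fraction is f = 2600/3904 ≈ 0.666.
Interpolate at f ≈ 0.666 with slerp weights a = sin((1−f)δ)/sin δ ≈ 0.353, b = sin(fδ)/sin δ ≈ 0.690.
p = a·p₁ + b·p₂ ≈ (0.107, 0.966, 0.234); φ = arcsin(p_z) ≈ 13.52°, λ = atan2(p_y, p_x) ≈ 83.66°.

≈ 14°N, 84°E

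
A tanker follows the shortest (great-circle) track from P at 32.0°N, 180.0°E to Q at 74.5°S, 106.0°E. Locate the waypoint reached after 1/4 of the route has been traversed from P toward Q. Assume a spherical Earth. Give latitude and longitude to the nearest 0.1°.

Convert each endpoint to a unit vector on the sphere (x = cos φ cos λ, y = cos φ sin λ, z = sin φ).
The central angle between the endpoints is δ = arccos(p₁·p₂) ≈ 2.036 rad (116.6°).
Interpolate at f = 1/4 with slerp weights a = sin((1−f)δ)/sin δ ≈ 1.118, b = sin(fδ)/sin δ ≈ 0.545.
p = a·p₁ + b·p₂ ≈ (-0.988, 0.140, 0.067); φ = arcsin(p_z) ≈ 3.84°, λ = atan2(p_y, p_x) ≈ 171.93°.

≈ 3.8°N, 171.9°E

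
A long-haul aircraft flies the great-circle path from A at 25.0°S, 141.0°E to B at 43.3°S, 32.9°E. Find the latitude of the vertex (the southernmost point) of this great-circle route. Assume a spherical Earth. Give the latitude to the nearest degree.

≈ 51°S

The great circle lies in the plane with unit normal n̂ = (p₁ × p₂)/|p₁ × p₂|.
Here n̂_z ≈ -0.629; the vertex latitude is φ_max = arccos|n̂_z| ≈ 51.0°.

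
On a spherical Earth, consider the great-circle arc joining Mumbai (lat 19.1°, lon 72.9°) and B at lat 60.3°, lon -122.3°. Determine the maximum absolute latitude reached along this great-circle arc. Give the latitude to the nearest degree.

The great circle lies in the plane with unit normal n̂ = (p₁ × p₂)/|p₁ × p₂|.
Here n̂_z ≈ +0.125; the vertex latitude is φ_max = arccos|n̂_z| ≈ 82.8°.

≈ 83°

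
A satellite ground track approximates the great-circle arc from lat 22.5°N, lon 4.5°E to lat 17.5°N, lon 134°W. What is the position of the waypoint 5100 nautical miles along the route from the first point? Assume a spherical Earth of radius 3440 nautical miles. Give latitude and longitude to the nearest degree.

≈ lat 40°N, lon 98°W

Convert each endpoint to a unit vector on the sphere (x = cos φ cos λ, y = cos φ sin λ, z = sin φ).
The central angle between the endpoints is δ = arccos(p₁·p₂) ≈ 2.147 rad (123.0°). The total great-circle distance is δ·R ≈ 2.147 × 3440 ≈ 7386 nmi, so the target fraction is f = 5100/7386 ≈ 0.691.
Interpolate at f ≈ 0.691 with slerp weights a = sin((1−f)δ)/sin δ ≈ 0.735, b = sin(fδ)/sin δ ≈ 1.188.
p = a·p₁ + b·p₂ ≈ (-0.110, -0.762, 0.639); φ = arcsin(p_z) ≈ 39.69°, λ = atan2(p_y, p_x) ≈ -98.20°.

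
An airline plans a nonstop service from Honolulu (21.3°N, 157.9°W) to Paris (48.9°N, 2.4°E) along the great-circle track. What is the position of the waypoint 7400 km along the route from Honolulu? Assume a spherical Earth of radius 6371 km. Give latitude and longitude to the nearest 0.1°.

The haversine formula gives a central angle δ ≈ 1.879 rad (107.6°) between the endpoints. The total great-circle distance is δ·R ≈ 1.879 × 6371 ≈ 11968 km, so the target fraction is f = 7400/11968 ≈ 0.618.
Interpolate at f ≈ 0.618 with slerp weights a = sin((1−f)δ)/sin δ ≈ 0.690, b = sin(fδ)/sin δ ≈ 0.963.
p = a·p₁ + b·p₂ ≈ (0.037, -0.215, 0.976); φ = arcsin(p_z) ≈ 77.39°, λ = atan2(p_y, p_x) ≈ -80.24°.

≈ (77.4°N, 80.2°W)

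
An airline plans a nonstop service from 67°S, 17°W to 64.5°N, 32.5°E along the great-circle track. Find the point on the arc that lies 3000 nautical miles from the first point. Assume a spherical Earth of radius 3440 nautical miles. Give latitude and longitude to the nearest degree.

≈ 19°S, 6°E

Convert each endpoint to a unit vector on the sphere (x = cos φ cos λ, y = cos φ sin λ, z = sin φ).
The central angle between the endpoints is δ = arccos(p₁·p₂) ≈ 2.377 rad (136.2°). The total great-circle distance is δ·R ≈ 2.377 × 3440 ≈ 8176 nmi, so the target fraction is f = 3000/8176 ≈ 0.367.
Interpolate at f ≈ 0.367 with slerp weights a = sin((1−f)δ)/sin δ ≈ 1.441, b = sin(fδ)/sin δ ≈ 1.106.
p = a·p₁ + b·p₂ ≈ (0.940, 0.091, -0.328); φ = arcsin(p_z) ≈ -19.18°, λ = atan2(p_y, p_x) ≈ 5.54°.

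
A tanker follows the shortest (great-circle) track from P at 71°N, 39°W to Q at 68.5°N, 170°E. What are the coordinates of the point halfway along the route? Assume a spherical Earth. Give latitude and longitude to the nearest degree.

≈ 85°N, 127°W

Convert each endpoint to a unit vector on the sphere (x = cos φ cos λ, y = cos φ sin λ, z = sin φ).
The central angle between the endpoints is δ = arccos(p₁·p₂) ≈ 0.684 rad (39.2°).
Interpolate at f = 1/2 with slerp weights a = sin((1−f)δ)/sin δ ≈ 0.531, b = sin(fδ)/sin δ ≈ 0.531.
p = a·p₁ + b·p₂ ≈ (-0.057, -0.075, 0.996); φ = arcsin(p_z) ≈ 84.59°, λ = atan2(p_y, p_x) ≈ -127.38°.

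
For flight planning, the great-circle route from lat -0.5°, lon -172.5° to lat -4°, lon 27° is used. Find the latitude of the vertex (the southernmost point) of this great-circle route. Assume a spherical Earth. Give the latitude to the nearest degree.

The great circle lies in the plane with unit normal n̂ = (p₁ × p₂)/|p₁ × p₂|.
Here n̂_z ≈ -0.974; the vertex latitude is φ_max = arccos|n̂_z| ≈ 13.2°.

≈ -13°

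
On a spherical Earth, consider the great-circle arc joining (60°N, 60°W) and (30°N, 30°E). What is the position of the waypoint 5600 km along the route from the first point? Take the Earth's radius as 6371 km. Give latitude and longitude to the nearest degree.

From cos δ = sin φ₁ sin φ₂ + cos φ₁ cos φ₂ cos Δλ, the central angle is δ ≈ 1.123 rad (64.3°). The total great-circle distance is δ·R ≈ 1.123 × 6371 ≈ 7154 km, so the target fraction is f = 5600/7154 ≈ 0.783.
Interpolate at f ≈ 0.783 with slerp weights a = sin((1−f)δ)/sin δ ≈ 0.268, b = sin(fδ)/sin δ ≈ 0.854.
p = a·p₁ + b·p₂ ≈ (0.708, 0.254, 0.659); φ = arcsin(p_z) ≈ 41.24°, λ = atan2(p_y, p_x) ≈ 19.73°.

≈ (41°N, 20°E)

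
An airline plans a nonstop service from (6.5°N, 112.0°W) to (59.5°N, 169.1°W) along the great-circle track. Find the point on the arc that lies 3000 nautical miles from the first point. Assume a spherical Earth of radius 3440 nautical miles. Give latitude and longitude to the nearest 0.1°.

≈ (48.5°N, 144.0°W)

Convert each endpoint to a unit vector on the sphere (x = cos φ cos λ, y = cos φ sin λ, z = sin φ).
The central angle between the endpoints is δ = arccos(p₁·p₂) ≈ 1.190 rad (68.2°). The total great-circle distance is δ·R ≈ 1.190 × 3440 ≈ 4094 nmi, so the target fraction is f = 3000/4094 ≈ 0.733.
Interpolate at f ≈ 0.733 with slerp weights a = sin((1−f)δ)/sin δ ≈ 0.337, b = sin(fδ)/sin δ ≈ 0.825.
p = a·p₁ + b·p₂ ≈ (-0.536, -0.390, 0.749); φ = arcsin(p_z) ≈ 48.48°, λ = atan2(p_y, p_x) ≈ -144.01°.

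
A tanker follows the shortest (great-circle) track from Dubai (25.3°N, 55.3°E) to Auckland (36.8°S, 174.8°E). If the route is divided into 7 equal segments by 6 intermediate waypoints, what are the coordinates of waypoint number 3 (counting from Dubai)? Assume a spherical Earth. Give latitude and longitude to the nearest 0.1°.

The haversine formula gives a central angle δ ≈ 2.230 rad (127.8°) between the endpoints.
Interpolate at f = 3/7 with slerp weights a = sin((1−f)δ)/sin δ ≈ 1.210, b = sin(fδ)/sin δ ≈ 1.033.
p = a·p₁ + b·p₂ ≈ (-0.201, 0.974, -0.102); φ = arcsin(p_z) ≈ -5.85°, λ = atan2(p_y, p_x) ≈ 101.67°.

≈ (5.8°S, 101.7°E)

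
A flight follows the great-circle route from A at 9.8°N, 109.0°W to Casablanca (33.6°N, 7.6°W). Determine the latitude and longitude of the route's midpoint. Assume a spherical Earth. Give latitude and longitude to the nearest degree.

Convert each endpoint to a unit vector on the sphere (x = cos φ cos λ, y = cos φ sin λ, z = sin φ).
The central angle between the endpoints is δ = arccos(p₁·p₂) ≈ 1.639 rad (93.9°).
Interpolate at f = 1/2 with slerp weights a = sin((1−f)δ)/sin δ ≈ 0.732, b = sin(fδ)/sin δ ≈ 0.732.
p = a·p₁ + b·p₂ ≈ (0.370, -0.763, 0.530); φ = arcsin(p_z) ≈ 32.01°, λ = atan2(p_y, p_x) ≈ -64.15°.

≈ 32°N, 64°W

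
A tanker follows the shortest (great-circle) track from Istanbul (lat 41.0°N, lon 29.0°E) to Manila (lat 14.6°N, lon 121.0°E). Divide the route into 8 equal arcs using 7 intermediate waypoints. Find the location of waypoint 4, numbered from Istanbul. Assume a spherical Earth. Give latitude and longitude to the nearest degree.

≈ lat 37°N, lon 82°E

Convert each endpoint to a unit vector on the sphere (x = cos φ cos λ, y = cos φ sin λ, z = sin φ).
The central angle between the endpoints is δ = arccos(p₁·p₂) ≈ 1.430 rad (82.0°).
Interpolate at f = 4/8 with slerp weights a = sin((1−f)δ)/sin δ ≈ 0.662, b = sin(fδ)/sin δ ≈ 0.662.
p = a·p₁ + b·p₂ ≈ (0.107, 0.792, 0.601); φ = arcsin(p_z) ≈ 36.97°, λ = atan2(p_y, p_x) ≈ 82.30°.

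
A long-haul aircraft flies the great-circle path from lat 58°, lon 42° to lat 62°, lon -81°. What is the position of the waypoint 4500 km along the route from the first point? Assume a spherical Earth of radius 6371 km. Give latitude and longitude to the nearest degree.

≈ lat 71°, lon -61°

Write both endpoints as unit vectors p₁, p₂ with components (cos φ cos λ, cos φ sin λ, sin φ).
The central angle between the endpoints is δ = arccos(p₁·p₂) ≈ 0.911 rad (52.2°). The total great-circle distance is δ·R ≈ 0.911 × 6371 ≈ 5801 km, so the target fraction is f = 4500/5801 ≈ 0.776.
Interpolate at f ≈ 0.776 with slerp weights a = sin((1−f)δ)/sin δ ≈ 0.257, b = sin(fδ)/sin δ ≈ 0.822.
p = a·p₁ + b·p₂ ≈ (0.161, -0.290, 0.943); φ = arcsin(p_z) ≈ 70.62°, λ = atan2(p_y, p_x) ≈ -60.89°.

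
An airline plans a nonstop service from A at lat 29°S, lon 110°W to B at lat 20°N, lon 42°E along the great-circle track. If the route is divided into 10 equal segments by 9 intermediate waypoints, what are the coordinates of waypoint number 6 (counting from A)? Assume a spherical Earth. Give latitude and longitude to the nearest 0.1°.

Convert each endpoint to a unit vector on the sphere (x = cos φ cos λ, y = cos φ sin λ, z = sin φ).
The central angle between the endpoints is δ = arccos(p₁·p₂) ≈ 2.671 rad (153.1°).
Interpolate at f = 6/10 with slerp weights a = sin((1−f)δ)/sin δ ≈ 1.935, b = sin(fδ)/sin δ ≈ 2.206.
p = a·p₁ + b·p₂ ≈ (0.962, -0.203, -0.183); φ = arcsin(p_z) ≈ -10.57°, λ = atan2(p_y, p_x) ≈ -11.91°.

≈ lat 10.6°S, lon 11.9°W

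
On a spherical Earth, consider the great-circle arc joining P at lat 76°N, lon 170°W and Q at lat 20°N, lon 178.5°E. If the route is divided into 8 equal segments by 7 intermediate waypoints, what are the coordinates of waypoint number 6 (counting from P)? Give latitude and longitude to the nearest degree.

≈ lat 34°N, lon 179°E

The haversine formula gives a central angle δ ≈ 0.983 rad (56.3°) between the endpoints.
Interpolate at f = 6/8 with slerp weights a = sin((1−f)δ)/sin δ ≈ 0.292, b = sin(fδ)/sin δ ≈ 0.808.
p = a·p₁ + b·p₂ ≈ (-0.828, 0.008, 0.560); φ = arcsin(p_z) ≈ 34.05°, λ = atan2(p_y, p_x) ≈ 179.48°.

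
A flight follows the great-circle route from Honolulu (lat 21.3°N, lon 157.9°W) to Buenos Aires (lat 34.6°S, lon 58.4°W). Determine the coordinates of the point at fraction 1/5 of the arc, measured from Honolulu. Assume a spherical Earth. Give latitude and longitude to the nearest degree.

≈ lat 9°N, lon 139°W

Write both endpoints as unit vectors p₁, p₂ with components (cos φ cos λ, cos φ sin λ, sin φ).
The central angle between the endpoints is δ = arccos(p₁·p₂) ≈ 1.910 rad (109.4°).
Interpolate at f = 1/5 with slerp weights a = sin((1−f)δ)/sin δ ≈ 1.059, b = sin(fδ)/sin δ ≈ 0.395.
p = a·p₁ + b·p₂ ≈ (-0.744, -0.649, 0.160); φ = arcsin(p_z) ≈ 9.23°, λ = atan2(p_y, p_x) ≈ -138.92°.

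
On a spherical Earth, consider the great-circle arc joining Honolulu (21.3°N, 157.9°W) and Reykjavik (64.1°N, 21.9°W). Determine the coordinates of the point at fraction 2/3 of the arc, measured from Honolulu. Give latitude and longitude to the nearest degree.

Write both endpoints as unit vectors p₁, p₂ with components (cos φ cos λ, cos φ sin λ, sin φ).
The central angle between the endpoints is δ = arccos(p₁·p₂) ≈ 1.537 rad (88.1°).
Interpolate at f = 2/3 with slerp weights a = sin((1−f)δ)/sin δ ≈ 0.490, b = sin(fδ)/sin δ ≈ 0.855.
p = a·p₁ + b·p₂ ≈ (-0.077, -0.311, 0.947); φ = arcsin(p_z) ≈ 71.30°, λ = atan2(p_y, p_x) ≈ -103.87°.

≈ 71°N, 104°W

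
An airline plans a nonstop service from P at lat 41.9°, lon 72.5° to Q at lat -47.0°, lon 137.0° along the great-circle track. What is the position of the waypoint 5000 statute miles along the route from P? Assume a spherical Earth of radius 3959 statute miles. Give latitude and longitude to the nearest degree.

≈ lat -20°, lon 113°

Write both endpoints as unit vectors p₁, p₂ with components (cos φ cos λ, cos φ sin λ, sin φ).
The central angle between the endpoints is δ = arccos(p₁·p₂) ≈ 1.844 rad (105.7°). The total great-circle distance is δ·R ≈ 1.844 × 3959 ≈ 7301 mi, so the target fraction is f = 5000/7301 ≈ 0.685.
Interpolate at f ≈ 0.685 with slerp weights a = sin((1−f)δ)/sin δ ≈ 0.570, b = sin(fδ)/sin δ ≈ 0.990.
p = a·p₁ + b·p₂ ≈ (-0.366, 0.865, -0.343); φ = arcsin(p_z) ≈ -20.06°, λ = atan2(p_y, p_x) ≈ 112.94°.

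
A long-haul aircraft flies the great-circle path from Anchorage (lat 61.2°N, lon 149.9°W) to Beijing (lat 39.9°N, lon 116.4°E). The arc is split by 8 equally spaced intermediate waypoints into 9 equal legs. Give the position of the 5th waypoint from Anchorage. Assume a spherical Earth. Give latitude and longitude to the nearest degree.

≈ lat 58°N, lon 144°E

Convert each endpoint to a unit vector on the sphere (x = cos φ cos λ, y = cos φ sin λ, z = sin φ).
The central angle between the endpoints is δ = arccos(p₁·p₂) ≈ 1.002 rad (57.4°).
Interpolate at f = 5/9 with slerp weights a = sin((1−f)δ)/sin δ ≈ 0.511, b = sin(fδ)/sin δ ≈ 0.627.
p = a·p₁ + b·p₂ ≈ (-0.427, 0.307, 0.850); φ = arcsin(p_z) ≈ 58.25°, λ = atan2(p_y, p_x) ≈ 144.25°.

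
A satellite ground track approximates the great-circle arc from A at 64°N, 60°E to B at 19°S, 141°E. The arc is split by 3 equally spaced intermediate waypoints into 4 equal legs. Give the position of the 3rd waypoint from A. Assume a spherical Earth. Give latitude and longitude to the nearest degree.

≈ 4°N, 130°E

From cos δ = sin φ₁ sin φ₂ + cos φ₁ cos φ₂ cos Δλ, the central angle is δ ≈ 1.801 rad (103.2°).
Interpolate at f = 3/4 with slerp weights a = sin((1−f)δ)/sin δ ≈ 0.447, b = sin(fδ)/sin δ ≈ 1.002.
p = a·p₁ + b·p₂ ≈ (-0.638, 0.766, 0.075); φ = arcsin(p_z) ≈ 4.32°, λ = atan2(p_y, p_x) ≈ 129.81°.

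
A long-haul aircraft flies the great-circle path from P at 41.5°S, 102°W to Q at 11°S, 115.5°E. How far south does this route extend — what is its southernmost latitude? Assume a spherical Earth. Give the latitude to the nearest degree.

≈ 60°S

The great circle lies in the plane with unit normal n̂ = (p₁ × p₂)/|p₁ × p₂|.
Here n̂_z ≈ -0.503; the vertex latitude is φ_max = arccos|n̂_z| ≈ 59.8°.
Check via Clairaut: cos φ_max = |cos φ₁| · sin C = cos(41.5°)·sin(137.8°) ≈ 0.503, again giving ≈ 59.8°.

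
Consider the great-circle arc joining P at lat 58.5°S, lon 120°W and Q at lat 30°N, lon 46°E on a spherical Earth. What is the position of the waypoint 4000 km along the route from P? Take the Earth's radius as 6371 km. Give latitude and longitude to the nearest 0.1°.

Write both endpoints as unit vectors p₁, p₂ with components (cos φ cos λ, cos φ sin λ, sin φ).
The central angle between the endpoints is δ = arccos(p₁·p₂) ≈ 2.617 rad (149.9°). The total great-circle distance is δ·R ≈ 2.617 × 6371 ≈ 16671 km, so the target fraction is f = 4000/16671 ≈ 0.240.
Interpolate at f ≈ 0.240 with slerp weights a = sin((1−f)δ)/sin δ ≈ 1.824, b = sin(fδ)/sin δ ≈ 1.172.
p = a·p₁ + b·p₂ ≈ (0.229, -0.095, -0.969); φ = arcsin(p_z) ≈ -75.66°, λ = atan2(p_y, p_x) ≈ -22.55°.

≈ lat 75.7°S, lon 22.5°W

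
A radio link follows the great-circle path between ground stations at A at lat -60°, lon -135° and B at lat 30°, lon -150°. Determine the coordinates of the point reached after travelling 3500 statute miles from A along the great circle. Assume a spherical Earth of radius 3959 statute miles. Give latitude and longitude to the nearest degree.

Convert each endpoint to a unit vector on the sphere (x = cos φ cos λ, y = cos φ sin λ, z = sin φ).
The central angle between the endpoints is δ = arccos(p₁·p₂) ≈ 1.586 rad (90.8°). The total great-circle distance is δ·R ≈ 1.586 × 3959 ≈ 6277 mi, so the target fraction is f = 3500/6277 ≈ 0.558.
Interpolate at f ≈ 0.558 with slerp weights a = sin((1−f)δ)/sin δ ≈ 0.645, b = sin(fδ)/sin δ ≈ 0.773.
p = a·p₁ + b·p₂ ≈ (-0.808, -0.563, -0.172); φ = arcsin(p_z) ≈ -9.92°, λ = atan2(p_y, p_x) ≈ -145.14°.

≈ lat -10°, lon -145°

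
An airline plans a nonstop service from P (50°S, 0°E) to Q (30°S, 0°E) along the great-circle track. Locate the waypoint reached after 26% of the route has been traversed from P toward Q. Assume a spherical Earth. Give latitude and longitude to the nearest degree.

Convert each endpoint to a unit vector on the sphere (x = cos φ cos λ, y = cos φ sin λ, z = sin φ).
The central angle between the endpoints is δ = arccos(p₁·p₂) ≈ 0.349 rad (20.0°).
Interpolate at f = 0.26 with slerp weights a = sin((1−f)δ)/sin δ ≈ 0.747, b = sin(fδ)/sin δ ≈ 0.265.
p = a·p₁ + b·p₂ ≈ (0.710, 0.000, -0.705); φ = arcsin(p_z) ≈ -44.80°, λ = atan2(p_y, p_x) ≈ 0.00°.

≈ (45°S, 0°E)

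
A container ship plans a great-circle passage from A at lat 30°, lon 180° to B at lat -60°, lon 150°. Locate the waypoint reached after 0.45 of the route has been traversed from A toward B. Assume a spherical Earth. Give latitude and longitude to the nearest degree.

≈ lat -11°, lon 170°

Convert each endpoint to a unit vector on the sphere (x = cos φ cos λ, y = cos φ sin λ, z = sin φ).
The central angle between the endpoints is δ = arccos(p₁·p₂) ≈ 1.629 rad (93.3°).
Interpolate at f = 0.45 with slerp weights a = sin((1−f)δ)/sin δ ≈ 0.782, b = sin(fδ)/sin δ ≈ 0.670.
p = a·p₁ + b·p₂ ≈ (-0.968, 0.168, -0.189); φ = arcsin(p_z) ≈ -10.92°, λ = atan2(p_y, p_x) ≈ 170.17°.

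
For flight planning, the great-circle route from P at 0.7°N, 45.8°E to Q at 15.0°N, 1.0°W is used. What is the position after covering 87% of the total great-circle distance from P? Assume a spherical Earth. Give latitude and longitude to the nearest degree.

≈ 14°N, 5°E

Write both endpoints as unit vectors p₁, p₂ with components (cos φ cos λ, cos φ sin λ, sin φ).
The central angle between the endpoints is δ = arccos(p₁·p₂) ≈ 0.844 rad (48.4°).
Interpolate at f = 0.87 with slerp weights a = sin((1−f)δ)/sin δ ≈ 0.147, b = sin(fδ)/sin δ ≈ 0.897.
p = a·p₁ + b·p₂ ≈ (0.968, 0.090, 0.234); φ = arcsin(p_z) ≈ 13.52°, λ = atan2(p_y, p_x) ≈ 5.31°.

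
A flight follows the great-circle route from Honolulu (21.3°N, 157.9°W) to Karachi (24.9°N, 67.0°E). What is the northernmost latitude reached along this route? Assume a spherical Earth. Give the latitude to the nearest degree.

≈ 48°N

The great circle lies in the plane with unit normal n̂ = (p₁ × p₂)/|p₁ × p₂|.
Here n̂_z ≈ -0.666; the vertex latitude is φ_max = arccos|n̂_z| ≈ 48.2°.
Check via Clairaut: cos φ_max = |cos φ₁| · sin C = cos(21.3°)·sin(45.7°) ≈ 0.666, again giving ≈ 48.2°.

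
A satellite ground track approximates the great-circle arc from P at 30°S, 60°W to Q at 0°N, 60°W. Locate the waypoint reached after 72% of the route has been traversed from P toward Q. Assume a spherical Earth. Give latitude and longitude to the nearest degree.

Convert each endpoint to a unit vector on the sphere (x = cos φ cos λ, y = cos φ sin λ, z = sin φ).
The central angle between the endpoints is δ = arccos(p₁·p₂) ≈ 0.524 rad (30.0°).
Interpolate at f = 0.72 with slerp weights a = sin((1−f)δ)/sin δ ≈ 0.292, b = sin(fδ)/sin δ ≈ 0.736.
p = a·p₁ + b·p₂ ≈ (0.495, -0.857, -0.146); φ = arcsin(p_z) ≈ -8.40°, λ = atan2(p_y, p_x) ≈ -60.00°.

≈ 8°S, 60°W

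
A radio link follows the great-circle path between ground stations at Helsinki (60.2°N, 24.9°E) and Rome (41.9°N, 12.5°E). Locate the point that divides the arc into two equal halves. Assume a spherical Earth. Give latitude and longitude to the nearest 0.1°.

≈ 51.2°N, 17.5°E

The haversine formula gives a central angle δ ≈ 0.346 rad (19.8°) between the endpoints.
Interpolate at f = 1/2 with slerp weights a = sin((1−f)δ)/sin δ ≈ 0.508, b = sin(fδ)/sin δ ≈ 0.508.
p = a·p₁ + b·p₂ ≈ (0.598, 0.188, 0.779); φ = arcsin(p_z) ≈ 51.21°, λ = atan2(p_y, p_x) ≈ 17.46°.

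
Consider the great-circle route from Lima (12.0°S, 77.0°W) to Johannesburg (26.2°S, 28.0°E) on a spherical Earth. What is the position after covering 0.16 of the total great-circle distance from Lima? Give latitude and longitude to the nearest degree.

From cos δ = sin φ₁ sin φ₂ + cos φ₁ cos φ₂ cos Δλ, the central angle is δ ≈ 1.707 rad (97.8°).
Interpolate at f = 0.16 with slerp weights a = sin((1−f)δ)/sin δ ≈ 1.000, b = sin(fδ)/sin δ ≈ 0.272.
p = a·p₁ + b·p₂ ≈ (0.436, -0.838, -0.328); φ = arcsin(p_z) ≈ -19.15°, λ = atan2(p_y, p_x) ≈ -62.54°.

≈ 19°S, 63°W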